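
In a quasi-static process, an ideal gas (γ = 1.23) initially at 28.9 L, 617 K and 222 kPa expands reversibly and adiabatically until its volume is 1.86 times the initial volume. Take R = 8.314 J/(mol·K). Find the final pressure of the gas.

103 kPa

Adiabatic: TV^(γ−1) = const ⇒ T₂ = 617×(0.538)^0.230 = 535 K; PV^γ = const ⇒ P₂ = 103 kPa.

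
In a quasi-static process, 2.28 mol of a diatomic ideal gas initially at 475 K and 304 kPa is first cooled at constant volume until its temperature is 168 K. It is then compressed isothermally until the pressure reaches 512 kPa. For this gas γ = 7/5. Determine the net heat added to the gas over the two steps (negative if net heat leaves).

V₁ = nRT₁/P₁ = 2.28×8.314×475/304 = 29.6 L.
Step 1 — Isochoric: V stays 29.6 L; P/T = const ⇒ T₂ = 168 K, P₂ = 108 kPa.
W = 0 (no volume change).
ΔU = nCvΔT = 2.28×20.8×(168−475) = -14500 J.
Q = ΔU = -14500 J.
State after step 1: P = 108 kPa, V = 29.6 L, T = 168 K.
Step 2 — Isothermal: T stays 168 K; PV = const ⇒ V₂ = 6.22 L, P₂ = 512 kPa.
ΔU = 0 (ideal gas, T constant).
W = nRT ln(V₂/V₁) = 2.28×8.314×168×ln(0.210) = -4970 J.
Q = ΔU + W = -4970 J.
Net over both steps: W = -4970 J, Q = -19500 J, ΔU = -14500 J.

-19500 J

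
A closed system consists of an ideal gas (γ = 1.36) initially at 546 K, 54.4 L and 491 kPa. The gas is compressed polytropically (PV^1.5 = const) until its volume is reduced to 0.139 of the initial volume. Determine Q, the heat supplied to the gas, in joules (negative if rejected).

34900 J

n = P₁V₁/(RT₁) = 491×54.4/(8.314×546) = 5.88 mol.
Polytropic n=1.5: T₂ = T₁(V₁/V₂)^(n−1) = 546×(7.19)^0.50 = 1460 K; P₂ = P₁(V₁/V₂)^n = 9470 kPa.
W = (P₁V₁−P₂V₂)/(n−1) = (491×54.4−9470×7.56)/0.50 = -89900 J.
ΔU = nCvΔT = 5.88×23.1×(1460−546) = 125000 J.
Q = ΔU + W = 34900 J.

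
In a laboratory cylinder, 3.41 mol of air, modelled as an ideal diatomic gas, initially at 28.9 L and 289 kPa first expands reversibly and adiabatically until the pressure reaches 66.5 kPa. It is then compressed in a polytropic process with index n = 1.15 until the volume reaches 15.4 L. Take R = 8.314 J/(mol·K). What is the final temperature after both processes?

T₁ = P₁V₁/(nR) = 289×28.9/(3.41×8.314) = 295 K.
Step 1 — Adiabatic: T₂/T₁ = (P₂/P₁)^((γ−1)/γ) ⇒ T₂ = 295×(0.230)^0.286 = 194 K; V₂ = 82.5 L.
ΔU = nCvΔT = 3.41×20.8×(194−295) = -7160 J.
Q = 0 for an adiabatic process, so W = −ΔU = 7160 J.
State after step 1: P = 66.5 kPa, V = 82.5 L, T = 194 K.
Step 2 — Polytropic n=1.15: T₂ = T₁(V₁/V₂)^(n−1) = 194×(5.36)^0.15 = 249 K; P₂ = P₁(V₁/V₂)^n = 459 kPa.
W = (P₁V₁−P₂V₂)/(n−1) = (66.5×82.5−459×15.4)/0.15 = -10500 J.
ΔU = nCvΔT = 3.41×20.8×(249−194) = 3930 J.
Q = ΔU + W = -6550 J.
Net over both steps: W = -3320 J, Q = -6550 J, ΔU = -3230 J.

249 K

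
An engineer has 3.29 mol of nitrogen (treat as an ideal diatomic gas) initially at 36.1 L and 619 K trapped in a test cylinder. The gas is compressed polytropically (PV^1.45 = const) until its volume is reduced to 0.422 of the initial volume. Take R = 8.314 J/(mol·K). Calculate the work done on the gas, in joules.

17800 J

P₁ = nRT₁/V₁ = 3.29×8.314×619/36.1 = 469 kPa.
Polytropic n=1.45: T₂ = T₁(V₁/V₂)^(n−1) = 619×(2.37)^0.45 = 913 K; P₂ = P₁(V₁/V₂)^n = 1640 kPa.
W = (P₁V₁−P₂V₂)/(n−1) = (469×36.1−1640×15.2)/0.45 = -17800 J.
Work done on the gas = −W_by = 17800 J.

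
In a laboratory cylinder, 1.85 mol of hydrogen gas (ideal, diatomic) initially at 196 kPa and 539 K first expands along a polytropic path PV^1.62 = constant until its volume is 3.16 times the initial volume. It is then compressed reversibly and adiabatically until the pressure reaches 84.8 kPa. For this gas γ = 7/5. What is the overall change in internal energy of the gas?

-7110 J

V₁ = nRT₁/P₁ = 1.85×8.314×539/196 = 42.3 L.
Step 1 — Polytropic n=1.62: T₂ = T₁(V₁/V₂)^(n−1) = 539×(0.316)^0.62 = 264 K; P₂ = P₁(V₁/V₂)^n = 30.4 kPa.
W = (P₁V₁−P₂V₂)/(n−1) = (196×42.3−30.4×134)/0.62 = 6820 J.
ΔU = nCvΔT = 1.85×20.8×(264−539) = -10600 J.
Q = ΔU + W = -3750 J.
State after step 1: P = 30.4 kPa, V = 134 L, T = 264 K.
Step 2 — Adiabatic: T₂/T₁ = (P₂/P₁)^((γ−1)/γ) ⇒ T₂ = 264×(2.79)^0.286 = 354 K; V₂ = 64.2 L.
ΔU = nCvΔT = 1.85×20.8×(354−264) = 3460 J.
Q = 0 for an adiabatic process, so W = −ΔU = -3460 J.
Net over both steps: W = 3360 J, Q = -3750 J, ΔU = -7110 J.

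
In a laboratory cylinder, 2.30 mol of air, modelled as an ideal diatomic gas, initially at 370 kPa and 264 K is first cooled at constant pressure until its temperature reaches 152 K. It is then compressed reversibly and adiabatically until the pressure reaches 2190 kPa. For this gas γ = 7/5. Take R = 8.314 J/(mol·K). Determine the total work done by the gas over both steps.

-6950 J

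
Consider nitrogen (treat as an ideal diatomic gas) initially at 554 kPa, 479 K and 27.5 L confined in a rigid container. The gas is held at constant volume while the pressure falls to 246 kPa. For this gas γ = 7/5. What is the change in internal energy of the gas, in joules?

n = P₁V₁/(RT₁) = 554×27.5/(8.314×479) = 3.83 mol.
Isochoric: V stays 27.5 L; P/T = const ⇒ T₂ = 213 K, P₂ = 246 kPa.
For an ideal gas ΔU = nCvΔT with Cv = (5/2)R = 20.8 J/(mol·K).
ΔU = 3.83×20.8×(213−479) = -21200 J.

-21200 J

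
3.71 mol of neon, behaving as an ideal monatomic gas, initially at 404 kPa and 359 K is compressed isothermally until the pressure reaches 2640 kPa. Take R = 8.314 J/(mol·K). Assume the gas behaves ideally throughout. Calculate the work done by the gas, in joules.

V₁ = nRT₁/P₁ = 3.71×8.314×359/404 = 27.4 L.
Isothermal: T stays 359 K; PV = const ⇒ V₂ = 4.19 L, P₂ = 2640 kPa.
W = nRT ln(V₂/V₁) = 3.71×8.314×359×ln(0.153) = -20800 J.

-20800 J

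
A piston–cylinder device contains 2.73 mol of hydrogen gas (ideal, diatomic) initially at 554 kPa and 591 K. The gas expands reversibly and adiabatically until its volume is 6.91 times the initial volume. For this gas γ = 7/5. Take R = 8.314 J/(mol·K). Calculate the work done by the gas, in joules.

18100 J

V₁ = nRT₁/P₁ = 2.73×8.314×591/554 = 24.2 L.
Adiabatic: TV^(γ−1) = const ⇒ T₂ = 591×(0.145)^0.400 = 273 K; PV^γ = const ⇒ P₂ = 37.0 kPa.
ΔU = nCvΔT = 2.73×20.8×(273−591) = -18100 J.
Q = 0 for an adiabatic process, so W = −ΔU = 18100 J.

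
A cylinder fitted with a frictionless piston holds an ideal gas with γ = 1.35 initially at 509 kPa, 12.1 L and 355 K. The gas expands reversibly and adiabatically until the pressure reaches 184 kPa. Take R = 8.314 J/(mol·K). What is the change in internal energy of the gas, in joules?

n = P₁V₁/(RT₁) = 509×12.1/(8.314×355) = 2.09 mol.
Adiabatic: T₂/T₁ = (P₂/P₁)^((γ−1)/γ) ⇒ T₂ = 355×(0.361)^0.259 = 273 K; V₂ = 25.7 L.
For an ideal gas ΔU = nCvΔT with Cv = R/(γ−1) = 23.8 J/(mol·K).
ΔU = 2.09×23.8×(273−355) = -4080 J.

-4080 J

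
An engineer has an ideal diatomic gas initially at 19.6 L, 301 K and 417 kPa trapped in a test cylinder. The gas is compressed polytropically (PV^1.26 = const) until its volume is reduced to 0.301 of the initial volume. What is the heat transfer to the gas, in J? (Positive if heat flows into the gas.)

n = P₁V₁/(RT₁) = 417×19.6/(8.314×301) = 3.27 mol.
Polytropic n=1.26: T₂ = T₁(V₁/V₂)^(n−1) = 301×(3.32)^0.26 = 411 K; P₂ = P₁(V₁/V₂)^n = 1890 kPa.
W = (P₁V₁−P₂V₂)/(n−1) = (417×19.6−1890×5.90)/0.26 = -11500 J.
ΔU = nCvΔT = 3.27×20.8×(411−301) = 7490 J.
Q = ΔU + W = -4030 J.

-4030 J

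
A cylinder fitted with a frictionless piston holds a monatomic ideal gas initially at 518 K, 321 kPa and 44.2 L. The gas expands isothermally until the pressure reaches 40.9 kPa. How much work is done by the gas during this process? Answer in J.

n = P₁V₁/(RT₁) = 321×44.2/(8.314×518) = 3.29 mol.
Isothermal: T stays 518 K; PV = const ⇒ V₂ = 347 L, P₂ = 40.9 kPa.
W = nRT ln(V₂/V₁) = 3.29×8.314×518×ln(7.85) = 29200 J.

29200 J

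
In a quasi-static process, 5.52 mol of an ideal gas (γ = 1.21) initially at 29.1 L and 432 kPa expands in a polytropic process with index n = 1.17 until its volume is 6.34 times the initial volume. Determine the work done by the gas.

19900 J

T₁ = P₁V₁/(nR) = 432×29.1/(5.52×8.314) = 274 K.
Polytropic n=1.17: T₂ = T₁(V₁/V₂)^(n−1) = 274×(0.158)^0.17 = 200 K; P₂ = P₁(V₁/V₂)^n = 49.8 kPa.
W = (P₁V₁−P₂V₂)/(n−1) = (432×29.1−49.8×184)/0.17 = 19900 J.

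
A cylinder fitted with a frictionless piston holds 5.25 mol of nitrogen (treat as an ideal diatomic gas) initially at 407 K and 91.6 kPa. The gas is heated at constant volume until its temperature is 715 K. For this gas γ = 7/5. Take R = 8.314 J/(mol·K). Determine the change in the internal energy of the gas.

33600 J

V₁ = nRT₁/P₁ = 5.25×8.314×407/91.6 = 194 L.
Isochoric: V stays 194 L; P/T = const ⇒ T₂ = 715 K, P₂ = 161 kPa.
For an ideal gas ΔU = nCvΔT with Cv = (5/2)R = 20.8 J/(mol·K).
ΔU = 5.25×20.8×(715−407) = 33600 J.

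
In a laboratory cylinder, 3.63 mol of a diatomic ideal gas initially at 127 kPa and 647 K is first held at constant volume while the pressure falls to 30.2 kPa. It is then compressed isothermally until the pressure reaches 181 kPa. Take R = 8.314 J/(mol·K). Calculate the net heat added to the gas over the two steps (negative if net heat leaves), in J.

V₁ = nRT₁/P₁ = 3.63×8.314×647/127 = 154 L.
Step 1 — Isochoric: V stays 154 L; P/T = const ⇒ T₂ = 154 K, P₂ = 30.2 kPa.
W = 0 (no volume change).
ΔU = nCvΔT = 3.63×20.8×(154−647) = -37200 J.
Q = ΔU = -37200 J.
State after step 1: P = 30.2 kPa, V = 154 L, T = 154 K.
Step 2 — Isothermal: T stays 154 K; PV = const ⇒ V₂ = 25.7 L, P₂ = 181 kPa.
ΔU = 0 (ideal gas, T constant).
W = nRT ln(V₂/V₁) = 3.63×8.314×154×ln(0.167) = -8310 J.
Q = ΔU + W = -8310 J.
Net over both steps: W = -8310 J, Q = -45500 J, ΔU = -37200 J.

-45500 J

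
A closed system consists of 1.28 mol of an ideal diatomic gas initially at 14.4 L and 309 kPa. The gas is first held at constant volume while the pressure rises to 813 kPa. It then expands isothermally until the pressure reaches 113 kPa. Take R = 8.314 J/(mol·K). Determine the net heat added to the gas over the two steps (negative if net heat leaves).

T₁ = P₁V₁/(nR) = 309×14.4/(1.28×8.314) = 418 K.
Step 1 — Isochoric: V stays 14.4 L; P/T = const ⇒ T₂ = 1100 K, P₂ = 813 kPa.
W = 0 (no volume change).
ΔU = nCvΔT = 1.28×20.8×(1100−418) = 18100 J.
Q = ΔU = 18100 J.
State after step 1: P = 813 kPa, V = 14.4 L, T = 1100 K.
Step 2 — Isothermal: T stays 1100 K; PV = const ⇒ V₂ = 104 L, P₂ = 113 kPa.
ΔU = 0 (ideal gas, T constant).
W = nRT ln(V₂/V₁) = 1.28×8.314×1100×ln(7.19) = 23100 J.
Q = ΔU + W = 23100 J.
Net over both steps: W = 23100 J, Q = 41200 J, ΔU = 18100 J.

41200 J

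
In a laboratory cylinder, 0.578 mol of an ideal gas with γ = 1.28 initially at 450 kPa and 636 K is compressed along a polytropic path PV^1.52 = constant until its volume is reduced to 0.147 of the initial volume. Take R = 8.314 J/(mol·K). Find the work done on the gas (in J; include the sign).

V₁ = nRT₁/P₁ = 0.578×8.314×636/450 = 6.79 L.
Polytropic n=1.52: T₂ = T₁(V₁/V₂)^(n−1) = 636×(6.80)^0.52 = 1720 K; P₂ = P₁(V₁/V₂)^n = 8300 kPa.
W = (P₁V₁−P₂V₂)/(n−1) = (450×6.79−8300×0.998)/0.52 = -10100 J.
Work done on the gas = −W_by = 10100 J.

10100 J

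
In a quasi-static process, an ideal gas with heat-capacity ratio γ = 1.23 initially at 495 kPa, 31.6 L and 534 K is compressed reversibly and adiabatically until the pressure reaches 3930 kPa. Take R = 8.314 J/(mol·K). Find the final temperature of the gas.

Adiabatic: T₂/T₁ = (P₂/P₁)^((γ−1)/γ) ⇒ T₂ = 534×(7.94)^0.187 = 787 K; V₂ = 5.86 L.

787 K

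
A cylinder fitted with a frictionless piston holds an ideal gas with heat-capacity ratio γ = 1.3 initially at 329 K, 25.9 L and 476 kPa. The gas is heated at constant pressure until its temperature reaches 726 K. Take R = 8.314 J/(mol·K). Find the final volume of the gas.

Isobaric: P stays 476 kPa; V/T = const ⇒ T₂ = 726 K, V₂ = 57.2 L.

57.2 L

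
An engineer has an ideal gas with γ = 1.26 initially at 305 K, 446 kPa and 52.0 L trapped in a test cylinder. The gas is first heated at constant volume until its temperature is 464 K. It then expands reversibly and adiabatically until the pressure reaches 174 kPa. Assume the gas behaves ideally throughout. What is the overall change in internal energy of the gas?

13300 J

n = P₁V₁/(RT₁) = 446×52.0/(8.314×305) = 9.15 mol.
Step 1 — Isochoric: V stays 52.0 L; P/T = const ⇒ T₂ = 464 K, P₂ = 679 kPa.
W = 0 (no volume change).
ΔU = nCvΔT = 9.15×32.0×(464−305) = 46500 J.
Q = ΔU = 46500 J.
State after step 1: P = 679 kPa, V = 52.0 L, T = 464 K.
Step 2 — Adiabatic: T₂/T₁ = (P₂/P₁)^((γ−1)/γ) ⇒ T₂ = 464×(0.256)^0.206 = 350 K; V₂ = 153 L.
ΔU = nCvΔT = 9.15×32.0×(350−464) = -33200 J.
Q = 0 for an adiabatic process, so W = −ΔU = 33200 J.
Net over both steps: W = 33200 J, Q = 46500 J, ΔU = 13300 J.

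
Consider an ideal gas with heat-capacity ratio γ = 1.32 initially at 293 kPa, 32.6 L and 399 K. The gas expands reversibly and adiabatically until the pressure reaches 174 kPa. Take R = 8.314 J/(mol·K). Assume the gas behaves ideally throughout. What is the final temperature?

352 K

Adiabatic: T₂/T₁ = (P₂/P₁)^((γ−1)/γ) ⇒ T₂ = 399×(0.594)^0.242 = 352 K; V₂ = 48.4 L.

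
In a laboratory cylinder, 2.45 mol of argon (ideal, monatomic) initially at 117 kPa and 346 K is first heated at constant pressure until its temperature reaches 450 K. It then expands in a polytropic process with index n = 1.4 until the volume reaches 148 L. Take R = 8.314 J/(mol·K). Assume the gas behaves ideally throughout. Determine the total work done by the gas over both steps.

7270 J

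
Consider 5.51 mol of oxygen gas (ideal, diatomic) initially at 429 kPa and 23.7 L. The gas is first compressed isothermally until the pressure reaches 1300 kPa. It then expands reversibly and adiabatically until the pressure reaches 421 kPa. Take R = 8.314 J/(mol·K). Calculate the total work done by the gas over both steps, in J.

T₁ = P₁V₁/(nR) = 429×23.7/(5.51×8.314) = 222 K.
Step 1 — Isothermal: T stays 222 K; PV = const ⇒ V₂ = 7.82 L, P₂ = 1300 kPa.
ΔU = 0 (ideal gas, T constant).
W = nRT ln(V₂/V₁) = 5.51×8.314×222×ln(0.330) = -11300 J.
Q = ΔU + W = -11300 J.
State after step 1: P = 1300 kPa, V = 7.82 L, T = 222 K.
Step 2 — Adiabatic: T₂/T₁ = (P₂/P₁)^((γ−1)/γ) ⇒ T₂ = 222×(0.324)^0.286 = 161 K; V₂ = 17.5 L.
ΔU = nCvΔT = 5.51×20.8×(161−222) = -7000 J.
Q = 0 for an adiabatic process, so W = −ΔU = 7000 J.
Net over both steps: W = -4270 J, Q = -11300 J, ΔU = -7000 J.

-4270 J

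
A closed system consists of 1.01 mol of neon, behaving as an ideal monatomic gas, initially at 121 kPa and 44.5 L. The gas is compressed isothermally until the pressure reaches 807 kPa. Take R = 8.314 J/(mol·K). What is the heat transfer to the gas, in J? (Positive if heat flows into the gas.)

-10200 J

T₁ = P₁V₁/(nR) = 121×44.5/(1.01×8.314) = 641 K.
Isothermal: T stays 641 K; PV = const ⇒ V₂ = 6.67 L, P₂ = 807 kPa.
ΔU = 0 (ideal gas, T constant).
W = nRT ln(V₂/V₁) = 1.01×8.314×641×ln(0.150) = -10200 J.
Q = ΔU + W = -10200 J.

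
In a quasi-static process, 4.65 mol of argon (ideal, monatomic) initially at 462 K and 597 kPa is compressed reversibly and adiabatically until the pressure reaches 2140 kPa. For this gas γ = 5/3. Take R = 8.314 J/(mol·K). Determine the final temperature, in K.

V₁ = nRT₁/P₁ = 4.65×8.314×462/597 = 29.9 L.
Adiabatic: T₂/T₁ = (P₂/P₁)^((γ−1)/γ) ⇒ T₂ = 462×(3.58)^0.400 = 770 K; V₂ = 13.9 L.

770 K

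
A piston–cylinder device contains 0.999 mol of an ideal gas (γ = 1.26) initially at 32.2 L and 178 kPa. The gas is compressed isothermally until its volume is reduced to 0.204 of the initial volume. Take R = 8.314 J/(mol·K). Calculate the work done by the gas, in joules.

-9110 J

T₁ = P₁V₁/(nR) = 178×32.2/(0.999×8.314) = 690 K.
Isothermal: T stays 690 K; PV = const ⇒ V₂ = 6.57 L, P₂ = 873 kPa.
W = nRT ln(V₂/V₁) = 0.999×8.314×690×ln(0.204) = -9110 J.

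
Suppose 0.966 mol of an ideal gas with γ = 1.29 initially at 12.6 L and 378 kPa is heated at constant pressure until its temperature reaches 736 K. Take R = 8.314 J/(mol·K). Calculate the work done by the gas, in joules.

T₁ = P₁V₁/(nR) = 378×12.6/(0.966×8.314) = 593 K.
Isobaric: P stays 378 kPa; V/T = const ⇒ T₂ = 736 K, V₂ = 15.6 L.
W = PΔV = 378×(15.6−12.6) kPa·L = 1150 J.

1150 J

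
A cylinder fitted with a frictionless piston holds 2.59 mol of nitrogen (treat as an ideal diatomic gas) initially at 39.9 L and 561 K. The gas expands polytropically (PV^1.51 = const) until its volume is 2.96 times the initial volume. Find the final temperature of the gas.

323 K

P₁ = nRT₁/V₁ = 2.59×8.314×561/39.9 = 303 kPa.
Polytropic n=1.51: T₂ = T₁(V₁/V₂)^(n−1) = 561×(0.338)^0.51 = 323 K; P₂ = P₁(V₁/V₂)^n = 58.8 kPa.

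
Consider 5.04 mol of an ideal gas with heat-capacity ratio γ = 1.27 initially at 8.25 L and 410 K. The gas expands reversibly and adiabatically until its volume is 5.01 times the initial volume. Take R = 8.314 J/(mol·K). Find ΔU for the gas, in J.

-22400 J

P₁ = nRT₁/V₁ = 5.04×8.314×410/8.25 = 2080 kPa.
Adiabatic: TV^(γ−1) = const ⇒ T₂ = 410×(0.200)^0.270 = 265 K; PV^γ = const ⇒ P₂ = 269 kPa.
For an ideal gas ΔU = nCvΔT with Cv = R/(γ−1) = 30.8 J/(mol·K).
ΔU = 5.04×30.8×(265−410) = -22400 J.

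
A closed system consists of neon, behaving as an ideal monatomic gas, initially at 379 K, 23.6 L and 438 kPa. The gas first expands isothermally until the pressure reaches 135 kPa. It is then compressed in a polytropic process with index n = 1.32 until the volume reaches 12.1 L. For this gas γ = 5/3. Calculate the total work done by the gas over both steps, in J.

-13800 J

n = P₁V₁/(RT₁) = 438×23.6/(8.314×379) = 3.28 mol.
Step 1 — Isothermal: T stays 379 K; PV = const ⇒ V₂ = 76.6 L, P₂ = 135 kPa.
ΔU = 0 (ideal gas, T constant).
W = nRT ln(V₂/V₁) = 3.28×8.314×379×ln(3.24) = 12200 J.
Q = ΔU + W = 12200 J.
State after step 1: P = 135 kPa, V = 76.6 L, T = 379 K.
Step 2 — Polytropic n=1.32: T₂ = T₁(V₁/V₂)^(n−1) = 379×(6.33)^0.32 = 684 K; P₂ = P₁(V₁/V₂)^n = 1540 kPa.
W = (P₁V₁−P₂V₂)/(n−1) = (135×76.6−1540×12.1)/0.32 = -26000 J.
ΔU = nCvΔT = 3.28×12.5×(684−379) = 12500 J.
Q = ΔU + W = -13500 J.
Net over both steps: W = -13800 J, Q = -1350 J, ΔU = 12500 J.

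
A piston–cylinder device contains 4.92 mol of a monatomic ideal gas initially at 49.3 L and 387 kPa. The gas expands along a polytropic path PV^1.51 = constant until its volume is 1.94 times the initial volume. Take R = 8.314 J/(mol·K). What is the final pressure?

T₁ = P₁V₁/(nR) = 387×49.3/(4.92×8.314) = 466 K.
Polytropic n=1.51: T₂ = T₁(V₁/V₂)^(n−1) = 466×(0.515)^0.51 = 333 K; P₂ = P₁(V₁/V₂)^n = 142 kPa.

142 kPa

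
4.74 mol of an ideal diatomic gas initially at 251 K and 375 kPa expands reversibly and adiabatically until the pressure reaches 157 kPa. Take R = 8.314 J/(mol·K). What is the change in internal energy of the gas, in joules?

-5450 J

V₁ = nRT₁/P₁ = 4.74×8.314×251/375 = 26.4 L.
Adiabatic: T₂/T₁ = (P₂/P₁)^((γ−1)/γ) ⇒ T₂ = 251×(0.419)^0.286 = 196 K; V₂ = 49.1 L.
For an ideal gas ΔU = nCvΔT with Cv = (5/2)R = 20.8 J/(mol·K).
ΔU = 4.74×20.8×(196−251) = -5450 J.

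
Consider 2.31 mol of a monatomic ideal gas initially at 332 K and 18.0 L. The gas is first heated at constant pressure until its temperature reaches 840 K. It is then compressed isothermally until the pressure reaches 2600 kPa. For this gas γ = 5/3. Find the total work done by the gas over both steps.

P₁ = nRT₁/V₁ = 2.31×8.314×332/18.0 = 354 kPa.
Step 1 — Isobaric: P stays 354 kPa; V/T = const ⇒ T₂ = 840 K, V₂ = 45.5 L.
W = PΔV = 354×(45.5−18.0) kPa·L = 9760 J.
ΔU = nCvΔT = 2.31×12.5×(840−332) = 14600 J.
Q = ΔU + W = nCpΔT = 24400 J.
State after step 1: P = 354 kPa, V = 45.5 L, T = 840 K.
Step 2 — Isothermal: T stays 840 K; PV = const ⇒ V₂ = 6.20 L, P₂ = 2600 kPa.
ΔU = 0 (ideal gas, T constant).
W = nRT ln(V₂/V₁) = 2.31×8.314×840×ln(0.136) = -32200 J.
Q = ΔU + W = -32200 J.
Net over both steps: W = -22400 J, Q = -7770 J, ΔU = 14600 J.

-22400 J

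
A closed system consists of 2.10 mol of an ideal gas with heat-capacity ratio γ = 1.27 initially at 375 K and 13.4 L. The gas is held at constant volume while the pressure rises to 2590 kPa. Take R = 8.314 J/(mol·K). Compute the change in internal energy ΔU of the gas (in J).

P₁ = nRT₁/V₁ = 2.10×8.314×375/13.4 = 489 kPa.
Isochoric: V stays 13.4 L; P/T = const ⇒ T₂ = 1990 K, P₂ = 2590 kPa.
For an ideal gas ΔU = nCvΔT with Cv = R/(γ−1) = 30.8 J/(mol·K).
ΔU = 2.10×30.8×(1990−375) = 104000 J.

104000 J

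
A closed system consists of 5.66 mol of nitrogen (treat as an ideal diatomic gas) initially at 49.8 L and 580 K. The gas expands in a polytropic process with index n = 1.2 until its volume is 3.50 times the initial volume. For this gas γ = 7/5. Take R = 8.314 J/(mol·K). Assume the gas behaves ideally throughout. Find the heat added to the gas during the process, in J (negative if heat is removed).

P₁ = nRT₁/V₁ = 5.66×8.314×580/49.8 = 548 kPa.
Polytropic n=1.2: T₂ = T₁(V₁/V₂)^(n−1) = 580×(0.286)^0.20 = 451 K; P₂ = P₁(V₁/V₂)^n = 122 kPa.
W = (P₁V₁−P₂V₂)/(n−1) = (548×49.8−122×174)/0.20 = 30200 J.
ΔU = nCvΔT = 5.66×20.8×(451−580) = -15100 J.
Q = ΔU + W = 15100 J.

15100 J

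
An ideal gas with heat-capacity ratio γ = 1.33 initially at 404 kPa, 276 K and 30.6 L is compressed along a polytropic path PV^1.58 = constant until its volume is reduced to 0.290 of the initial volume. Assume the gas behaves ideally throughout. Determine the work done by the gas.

-22400 J

n = P₁V₁/(RT₁) = 404×30.6/(8.314×276) = 5.39 mol.
Polytropic n=1.58: T₂ = T₁(V₁/V₂)^(n−1) = 276×(3.45)^0.58 = 566 K; P₂ = P₁(V₁/V₂)^n = 2860 kPa.
W = (P₁V₁−P₂V₂)/(n−1) = (404×30.6−2860×8.87)/0.58 = -22400 J.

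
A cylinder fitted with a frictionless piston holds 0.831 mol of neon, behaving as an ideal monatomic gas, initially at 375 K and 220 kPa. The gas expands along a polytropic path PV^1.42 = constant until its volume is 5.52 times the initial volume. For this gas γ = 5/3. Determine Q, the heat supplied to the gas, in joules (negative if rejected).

1170 J

V₁ = nRT₁/P₁ = 0.831×8.314×375/220 = 11.8 L.
Polytropic n=1.42: T₂ = T₁(V₁/V₂)^(n−1) = 375×(0.181)^0.42 = 183 K; P₂ = P₁(V₁/V₂)^n = 19.4 kPa.
W = (P₁V₁−P₂V₂)/(n−1) = (220×11.8−19.4×65.0)/0.42 = 3160 J.
ΔU = nCvΔT = 0.831×12.5×(183−375) = -1990 J.
Q = ΔU + W = 1170 J.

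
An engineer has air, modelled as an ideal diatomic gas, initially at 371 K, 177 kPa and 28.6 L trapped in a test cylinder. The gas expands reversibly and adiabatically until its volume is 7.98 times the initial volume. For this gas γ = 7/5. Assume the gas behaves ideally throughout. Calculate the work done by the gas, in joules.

7140 J

n = P₁V₁/(RT₁) = 177×28.6/(8.314×371) = 1.64 mol.
Adiabatic: TV^(γ−1) = const ⇒ T₂ = 371×(0.125)^0.400 = 162 K; PV^γ = const ⇒ P₂ = 9.66 kPa.
ΔU = nCvΔT = 1.64×20.8×(162−371) = -7140 J.
Q = 0 for an adiabatic process, so W = −ΔU = 7140 J.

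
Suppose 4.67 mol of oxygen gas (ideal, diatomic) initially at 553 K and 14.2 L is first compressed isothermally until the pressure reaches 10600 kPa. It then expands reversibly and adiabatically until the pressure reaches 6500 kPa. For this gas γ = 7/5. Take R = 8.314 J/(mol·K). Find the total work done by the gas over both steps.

P₁ = nRT₁/V₁ = 4.67×8.314×553/14.2 = 1510 kPa.
Step 1 — Isothermal: T stays 553 K; PV = const ⇒ V₂ = 2.03 L, P₂ = 10600 kPa.
ΔU = 0 (ideal gas, T constant).
W = nRT ln(V₂/V₁) = 4.67×8.314×553×ln(0.143) = -41800 J.
Q = ΔU + W = -41800 J.
State after step 1: P = 10600 kPa, V = 2.03 L, T = 553 K.
Step 2 — Adiabatic: T₂/T₁ = (P₂/P₁)^((γ−1)/γ) ⇒ T₂ = 553×(0.613)^0.286 = 481 K; V₂ = 2.87 L.
ΔU = nCvΔT = 4.67×20.8×(481−553) = -7000 J.
Q = 0 for an adiabatic process, so W = −ΔU = 7000 J.
Net over both steps: W = -34800 J, Q = -41800 J, ΔU = -7000 J.

-34800 J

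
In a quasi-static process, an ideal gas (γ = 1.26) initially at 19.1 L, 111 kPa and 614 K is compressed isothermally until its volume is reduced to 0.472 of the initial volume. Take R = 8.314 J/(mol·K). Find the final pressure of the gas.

Isothermal: T stays 614 K; PV = const ⇒ V₂ = 9.02 L, P₂ = 235 kPa.

235 kPa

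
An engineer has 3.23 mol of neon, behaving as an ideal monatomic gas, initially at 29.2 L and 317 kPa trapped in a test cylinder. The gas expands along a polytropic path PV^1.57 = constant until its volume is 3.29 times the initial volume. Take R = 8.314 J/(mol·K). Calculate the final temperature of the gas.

T₁ = P₁V₁/(nR) = 317×29.2/(3.23×8.314) = 345 K.
Polytropic n=1.57: T₂ = T₁(V₁/V₂)^(n−1) = 345×(0.304)^0.57 = 175 K; P₂ = P₁(V₁/V₂)^n = 48.9 kPa.

175 K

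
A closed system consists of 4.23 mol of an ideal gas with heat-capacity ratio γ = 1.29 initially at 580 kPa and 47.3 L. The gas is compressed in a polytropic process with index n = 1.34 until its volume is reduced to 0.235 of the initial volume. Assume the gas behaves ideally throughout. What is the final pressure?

T₁ = P₁V₁/(nR) = 580×47.3/(4.23×8.314) = 780 K.
Polytropic n=1.34: T₂ = T₁(V₁/V₂)^(n−1) = 780×(4.26)^0.34 = 1280 K; P₂ = P₁(V₁/V₂)^n = 4040 kPa.

4040 kPa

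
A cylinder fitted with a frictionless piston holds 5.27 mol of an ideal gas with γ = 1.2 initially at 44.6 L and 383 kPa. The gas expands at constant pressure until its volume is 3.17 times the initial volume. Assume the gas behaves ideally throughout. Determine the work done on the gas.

-37100 J

T₁ = P₁V₁/(nR) = 383×44.6/(5.27×8.314) = 390 K.
Isobaric: P stays 383 kPa; V/T = const ⇒ T₂ = 1240 K, V₂ = 141 L.
W = PΔV = 383×(141−44.6) kPa·L = 37100 J.
Work done on the gas = −W_by = -37100 J.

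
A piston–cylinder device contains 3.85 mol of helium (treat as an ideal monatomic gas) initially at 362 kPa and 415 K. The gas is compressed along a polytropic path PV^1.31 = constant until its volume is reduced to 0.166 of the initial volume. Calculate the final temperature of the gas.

V₁ = nRT₁/P₁ = 3.85×8.314×415/362 = 36.7 L.
Polytropic n=1.31: T₂ = T₁(V₁/V₂)^(n−1) = 415×(6.02)^0.31 = 724 K; P₂ = P₁(V₁/V₂)^n = 3810 kPa.

724 K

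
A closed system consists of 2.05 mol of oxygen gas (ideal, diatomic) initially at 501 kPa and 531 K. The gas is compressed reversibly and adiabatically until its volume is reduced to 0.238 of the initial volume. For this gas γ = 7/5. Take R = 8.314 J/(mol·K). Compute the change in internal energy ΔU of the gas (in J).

V₁ = nRT₁/P₁ = 2.05×8.314×531/501 = 18.1 L.
Adiabatic: TV^(γ−1) = const ⇒ T₂ = 531×(4.20)^0.400 = 943 K; PV^γ = const ⇒ P₂ = 3740 kPa.
For an ideal gas ΔU = nCvΔT with Cv = (5/2)R = 20.8 J/(mol·K).
ΔU = 2.05×20.8×(943−531) = 17600 J.

17600 J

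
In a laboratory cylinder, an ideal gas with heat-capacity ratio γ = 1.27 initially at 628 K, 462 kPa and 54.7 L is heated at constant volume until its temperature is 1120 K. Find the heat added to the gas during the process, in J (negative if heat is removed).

73300 J

n = P₁V₁/(RT₁) = 462×54.7/(8.314×628) = 4.84 mol.
Isochoric: V stays 54.7 L; P/T = const ⇒ T₂ = 1120 K, P₂ = 824 kPa.
W = 0 (no volume change).
ΔU = nCvΔT = 4.84×30.8×(1120−628) = 73300 J.
Q = ΔU = 73300 J.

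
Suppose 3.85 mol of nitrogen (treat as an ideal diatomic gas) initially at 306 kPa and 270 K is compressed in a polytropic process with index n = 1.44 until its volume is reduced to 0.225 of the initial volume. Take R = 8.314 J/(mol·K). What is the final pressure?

2620 kPa

V₁ = nRT₁/P₁ = 3.85×8.314×270/306 = 28.2 L.
Polytropic n=1.44: T₂ = T₁(V₁/V₂)^(n−1) = 270×(4.44)^0.44 = 520 K; P₂ = P₁(V₁/V₂)^n = 2620 kPa.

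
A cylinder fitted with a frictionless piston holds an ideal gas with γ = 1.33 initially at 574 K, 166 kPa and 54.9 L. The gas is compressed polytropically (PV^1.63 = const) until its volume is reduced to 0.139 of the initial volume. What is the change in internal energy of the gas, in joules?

68100 J

n = P₁V₁/(RT₁) = 166×54.9/(8.314×574) = 1.91 mol.
Polytropic n=1.63: T₂ = T₁(V₁/V₂)^(n−1) = 574×(7.19)^0.63 = 1990 K; P₂ = P₁(V₁/V₂)^n = 4140 kPa.
For an ideal gas ΔU = nCvΔT with Cv = R/(γ−1) = 25.2 J/(mol·K).
ΔU = 1.91×25.2×(1990−574) = 68100 J.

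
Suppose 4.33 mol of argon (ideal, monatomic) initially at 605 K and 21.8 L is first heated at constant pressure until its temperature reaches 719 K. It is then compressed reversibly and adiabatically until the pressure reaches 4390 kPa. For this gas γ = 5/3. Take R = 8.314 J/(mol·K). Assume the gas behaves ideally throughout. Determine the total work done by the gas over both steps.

P₁ = nRT₁/V₁ = 4.33×8.314×605/21.8 = 999 kPa.
Step 1 — Isobaric: P stays 999 kPa; V/T = const ⇒ T₂ = 719 K, V₂ = 25.9 L.
W = PΔV = 999×(25.9−21.8) kPa·L = 4100 J.
ΔU = nCvΔT = 4.33×12.5×(719−605) = 6160 J.
Q = ΔU + W = nCpΔT = 10300 J.
State after step 1: P = 999 kPa, V = 25.9 L, T = 719 K.
Step 2 — Adiabatic: T₂/T₁ = (P₂/P₁)^((γ−1)/γ) ⇒ T₂ = 719×(4.39)^0.400 = 1300 K; V₂ = 10.7 L.
ΔU = nCvΔT = 4.33×12.5×(1300−719) = 31400 J.
Q = 0 for an adiabatic process, so W = −ΔU = -31400 J.
Net over both steps: W = -27300 J, Q = 10300 J, ΔU = 37500 J.

-27300 J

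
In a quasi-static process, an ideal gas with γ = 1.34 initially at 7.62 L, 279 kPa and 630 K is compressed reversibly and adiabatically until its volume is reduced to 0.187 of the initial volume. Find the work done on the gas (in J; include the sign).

4800 J

n = P₁V₁/(RT₁) = 279×7.62/(8.314×630) = 0.406 mol.
Adiabatic: TV^(γ−1) = const ⇒ T₂ = 630×(5.35)^0.340 = 1110 K; PV^γ = const ⇒ P₂ = 2640 kPa.
ΔU = nCvΔT = 0.406×24.5×(1110−630) = 4800 J.
Q = 0 for an adiabatic process, so W = −ΔU = -4800 J.
Work done on the gas = −W_by = 4800 J.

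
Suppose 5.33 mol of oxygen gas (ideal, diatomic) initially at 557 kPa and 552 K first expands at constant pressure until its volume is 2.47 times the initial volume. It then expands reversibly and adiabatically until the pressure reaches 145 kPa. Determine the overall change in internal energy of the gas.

41700 J

V₁ = nRT₁/P₁ = 5.33×8.314×552/557 = 43.9 L.
Step 1 — Isobaric: P stays 557 kPa; V/T = const ⇒ T₂ = 1360 K, V₂ = 108 L.
W = PΔV = 557×(108−43.9) kPa·L = 36000 J.
ΔU = nCvΔT = 5.33×20.8×(1360−552) = 89900 J.
Q = ΔU + W = nCpΔT = 126000 J.
State after step 1: P = 557 kPa, V = 108 L, T = 1360 K.
Step 2 — Adiabatic: T₂/T₁ = (P₂/P₁)^((γ−1)/γ) ⇒ T₂ = 1360×(0.260)^0.286 = 928 K; V₂ = 284 L.
ΔU = nCvΔT = 5.33×20.8×(928−1360) = -48200 J.
Q = 0 for an adiabatic process, so W = −ΔU = 48200 J.
Net over both steps: W = 84200 J, Q = 126000 J, ΔU = 41700 J.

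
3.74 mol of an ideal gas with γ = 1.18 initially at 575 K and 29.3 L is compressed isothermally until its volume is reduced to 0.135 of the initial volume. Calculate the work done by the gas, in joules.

P₁ = nRT₁/V₁ = 3.74×8.314×575/29.3 = 610 kPa.
Isothermal: T stays 575 K; PV = const ⇒ V₂ = 3.96 L, P₂ = 4520 kPa.
W = nRT ln(V₂/V₁) = 3.74×8.314×575×ln(0.135) = -35800 J.

-35800 J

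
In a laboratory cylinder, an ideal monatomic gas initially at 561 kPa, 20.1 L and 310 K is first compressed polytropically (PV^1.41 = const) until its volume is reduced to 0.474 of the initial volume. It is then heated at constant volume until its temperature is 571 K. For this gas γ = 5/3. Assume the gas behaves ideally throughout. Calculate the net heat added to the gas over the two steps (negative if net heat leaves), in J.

n = P₁V₁/(RT₁) = 561×20.1/(8.314×310) = 4.38 mol.
Step 1 — Polytropic n=1.41: T₂ = T₁(V₁/V₂)^(n−1) = 310×(2.11)^0.41 = 421 K; P₂ = P₁(V₁/V₂)^n = 1610 kPa.
W = (P₁V₁−P₂V₂)/(n−1) = (561×20.1−1610×9.53)/0.41 = -9850 J.
ΔU = nCvΔT = 4.38×12.5×(421−310) = 6060 J.
Q = ΔU + W = -3790 J.
State after step 1: P = 1610 kPa, V = 9.53 L, T = 421 K.
Step 2 — Isochoric: V stays 9.53 L; P/T = const ⇒ T₂ = 571 K, P₂ = 2180 kPa.
W = 0 (no volume change).
ΔU = nCvΔT = 4.38×12.5×(571−421) = 8180 J.
Q = ΔU = 8180 J.
Net over both steps: W = -9850 J, Q = 4390 J, ΔU = 14200 J.

4390 J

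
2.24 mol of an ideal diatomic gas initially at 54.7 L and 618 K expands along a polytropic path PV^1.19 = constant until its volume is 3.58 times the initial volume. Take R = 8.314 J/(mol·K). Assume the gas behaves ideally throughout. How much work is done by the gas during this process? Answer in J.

P₁ = nRT₁/V₁ = 2.24×8.314×618/54.7 = 210 kPa.
Polytropic n=1.19: T₂ = T₁(V₁/V₂)^(n−1) = 618×(0.279)^0.19 = 485 K; P₂ = P₁(V₁/V₂)^n = 46.1 kPa.
W = (P₁V₁−P₂V₂)/(n−1) = (210×54.7−46.1×196)/0.19 = 13000 J.

13000 J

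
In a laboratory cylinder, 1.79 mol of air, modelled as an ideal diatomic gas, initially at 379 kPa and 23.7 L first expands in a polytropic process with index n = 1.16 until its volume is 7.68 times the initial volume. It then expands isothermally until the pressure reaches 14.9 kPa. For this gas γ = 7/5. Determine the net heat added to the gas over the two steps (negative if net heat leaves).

T₁ = P₁V₁/(nR) = 379×23.7/(1.79×8.314) = 604 K.
Step 1 — Polytropic n=1.16: T₂ = T₁(V₁/V₂)^(n−1) = 604×(0.130)^0.16 = 436 K; P₂ = P₁(V₁/V₂)^n = 35.6 kPa.
W = (P₁V₁−P₂V₂)/(n−1) = (379×23.7−35.6×182)/0.16 = 15600 J.
ΔU = nCvΔT = 1.79×20.8×(436−604) = -6250 J.
Q = ΔU + W = 9370 J.
State after step 1: P = 35.6 kPa, V = 182 L, T = 436 K.
Step 2 — Isothermal: T stays 436 K; PV = const ⇒ V₂ = 435 L, P₂ = 14.9 kPa.
ΔU = 0 (ideal gas, T constant).
W = nRT ln(V₂/V₁) = 1.79×8.314×436×ln(2.39) = 5650 J.
Q = ΔU + W = 5650 J.
Net over both steps: W = 21300 J, Q = 15000 J, ΔU = -6250 J.

15000 J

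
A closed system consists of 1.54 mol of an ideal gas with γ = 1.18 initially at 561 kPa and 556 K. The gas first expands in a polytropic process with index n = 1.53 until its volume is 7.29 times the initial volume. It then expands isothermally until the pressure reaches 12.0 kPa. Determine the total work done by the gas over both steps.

V₁ = nRT₁/P₁ = 1.54×8.314×556/561 = 12.7 L.
Step 1 — Polytropic n=1.53: T₂ = T₁(V₁/V₂)^(n−1) = 556×(0.137)^0.53 = 194 K; P₂ = P₁(V₁/V₂)^n = 26.9 kPa.
W = (P₁V₁−P₂V₂)/(n−1) = (561×12.7−26.9×92.5)/0.53 = 8740 J.
ΔU = nCvΔT = 1.54×46.2×(194−556) = -25700 J.
Q = ΔU + W = -17000 J.
State after step 1: P = 26.9 kPa, V = 92.5 L, T = 194 K.
Step 2 — Isothermal: T stays 194 K; PV = const ⇒ V₂ = 207 L, P₂ = 12.0 kPa.
ΔU = 0 (ideal gas, T constant).
W = nRT ln(V₂/V₁) = 1.54×8.314×194×ln(2.24) = 2000 J.
Q = ΔU + W = 2000 J.
Net over both steps: W = 10700 J, Q = -15000 J, ΔU = -25700 J.

10700 J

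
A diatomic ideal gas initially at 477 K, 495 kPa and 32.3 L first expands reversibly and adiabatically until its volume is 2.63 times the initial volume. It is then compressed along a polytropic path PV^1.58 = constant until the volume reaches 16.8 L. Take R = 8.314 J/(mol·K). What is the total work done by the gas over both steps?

n = P₁V₁/(RT₁) = 495×32.3/(8.314×477) = 4.03 mol.
Step 1 — Adiabatic: TV^(γ−1) = const ⇒ T₂ = 477×(0.380)^0.400 = 324 K; PV^γ = const ⇒ P₂ = 128 kPa.
ΔU = nCvΔT = 4.03×20.8×(324−477) = -12800 J.
Q = 0 for an adiabatic process, so W = −ΔU = 12800 J.
State after step 1: P = 128 kPa, V = 84.9 L, T = 324 K.
Step 2 — Polytropic n=1.58: T₂ = T₁(V₁/V₂)^(n−1) = 324×(5.06)^0.58 = 829 K; P₂ = P₁(V₁/V₂)^n = 1650 kPa.
W = (P₁V₁−P₂V₂)/(n−1) = (128×84.9−1650×16.8)/0.58 = -29200 J.
ΔU = nCvΔT = 4.03×20.8×(829−324) = 42400 J.
Q = ΔU + W = 13100 J.
Net over both steps: W = -16400 J, Q = 13100 J, ΔU = 29500 J.

-16400 J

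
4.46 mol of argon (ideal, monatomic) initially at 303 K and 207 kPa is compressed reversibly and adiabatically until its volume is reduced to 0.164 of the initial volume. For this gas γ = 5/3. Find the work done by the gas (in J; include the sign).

V₁ = nRT₁/P₁ = 4.46×8.314×303/207 = 54.3 L.
Adiabatic: TV^(γ−1) = const ⇒ T₂ = 303×(6.10)^0.667 = 1010 K; PV^γ = const ⇒ P₂ = 4210 kPa.
ΔU = nCvΔT = 4.46×12.5×(1010−303) = 39400 J.
Q = 0 for an adiabatic process, so W = −ΔU = -39400 J.

-39400 J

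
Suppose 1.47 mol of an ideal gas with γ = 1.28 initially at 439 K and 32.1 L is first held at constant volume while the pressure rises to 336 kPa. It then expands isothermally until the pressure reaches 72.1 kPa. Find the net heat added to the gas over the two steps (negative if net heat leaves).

36000 J

P₁ = nRT₁/V₁ = 1.47×8.314×439/32.1 = 167 kPa.
Step 1 — Isochoric: V stays 32.1 L; P/T = const ⇒ T₂ = 883 K, P₂ = 336 kPa.
W = 0 (no volume change).
ΔU = nCvΔT = 1.47×29.7×(883−439) = 19400 J.
Q = ΔU = 19400 J.
State after step 1: P = 336 kPa, V = 32.1 L, T = 883 K.
Step 2 — Isothermal: T stays 883 K; PV = const ⇒ V₂ = 150 L, P₂ = 72.1 kPa.
ΔU = 0 (ideal gas, T constant).
W = nRT ln(V₂/V₁) = 1.47×8.314×883×ln(4.66) = 16600 J.
Q = ΔU + W = 16600 J.
Net over both steps: W = 16600 J, Q = 36000 J, ΔU = 19400 J.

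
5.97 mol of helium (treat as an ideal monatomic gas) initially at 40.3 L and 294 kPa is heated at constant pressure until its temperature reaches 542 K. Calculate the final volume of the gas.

91.5 L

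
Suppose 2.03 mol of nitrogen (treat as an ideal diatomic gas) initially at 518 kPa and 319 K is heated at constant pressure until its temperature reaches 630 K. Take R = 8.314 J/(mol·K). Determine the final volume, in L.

20.5 L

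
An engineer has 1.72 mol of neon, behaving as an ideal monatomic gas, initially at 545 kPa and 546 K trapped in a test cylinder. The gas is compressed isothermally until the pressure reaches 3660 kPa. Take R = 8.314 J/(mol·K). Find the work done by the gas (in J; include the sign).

-14900 J

V₁ = nRT₁/P₁ = 1.72×8.314×546/545 = 14.3 L.
Isothermal: T stays 546 K; PV = const ⇒ V₂ = 2.13 L, P₂ = 3660 kPa.
W = nRT ln(V₂/V₁) = 1.72×8.314×546×ln(0.149) = -14900 J.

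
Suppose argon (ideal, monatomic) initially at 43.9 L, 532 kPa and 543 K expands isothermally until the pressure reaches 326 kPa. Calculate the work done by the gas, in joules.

n = P₁V₁/(RT₁) = 532×43.9/(8.314×543) = 5.17 mol.
Isothermal: T stays 543 K; PV = const ⇒ V₂ = 71.6 L, P₂ = 326 kPa.
W = nRT ln(V₂/V₁) = 5.17×8.314×543×ln(1.63) = 11400 J.

11400 J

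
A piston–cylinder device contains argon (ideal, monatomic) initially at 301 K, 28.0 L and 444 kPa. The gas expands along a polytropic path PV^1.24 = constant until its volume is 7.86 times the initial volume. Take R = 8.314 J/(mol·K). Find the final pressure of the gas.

Polytropic n=1.24: T₂ = T₁(V₁/V₂)^(n−1) = 301×(0.127)^0.24 = 184 K; P₂ = P₁(V₁/V₂)^n = 34.4 kPa.

34.4 kPa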